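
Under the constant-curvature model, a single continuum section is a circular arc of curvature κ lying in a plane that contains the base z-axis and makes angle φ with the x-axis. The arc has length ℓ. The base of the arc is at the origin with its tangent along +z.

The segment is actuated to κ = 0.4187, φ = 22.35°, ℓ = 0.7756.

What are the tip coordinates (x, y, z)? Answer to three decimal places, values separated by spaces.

θ = κ·ℓ = 0.4187 × 0.7756 = 0.32474 rad
ρ = (1 − cos θ)/κ = (1 − 0.94773)/0.4187 = 0.12483
z = sin θ / κ = 0.31907/0.4187 = 0.76204
x = ρ cos φ = 0.12483 × cos(22.35°) = 0.11546
y = ρ sin φ = 0.12483 × sin(22.35°) = 0.04747

0.115 0.047 0.762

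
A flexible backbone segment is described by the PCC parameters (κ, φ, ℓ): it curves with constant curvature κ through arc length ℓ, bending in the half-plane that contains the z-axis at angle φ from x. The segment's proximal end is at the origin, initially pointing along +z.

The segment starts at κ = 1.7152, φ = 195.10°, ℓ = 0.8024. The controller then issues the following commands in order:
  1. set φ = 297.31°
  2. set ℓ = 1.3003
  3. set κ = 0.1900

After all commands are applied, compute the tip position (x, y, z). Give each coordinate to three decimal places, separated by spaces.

initial: κ=1.7152, φ=195.10°, ℓ=0.8024
cmd 1: set φ=297.31° → (κ,φ,ℓ)=(1.7152,297.31°,0.8024) → tip=(0.2158,-0.4179,0.5720)
cmd 2: set ℓ=1.3003 → (κ,φ,ℓ)=(1.7152,297.31°,1.3003) → tip=(0.4314,-0.8354,0.4608)
cmd 3: set κ=0.1900 → (κ,φ,ℓ)=(0.1900,297.31°,1.3003) → tip=(0.0733,-0.1420,1.2871)

0.073 -0.142 1.287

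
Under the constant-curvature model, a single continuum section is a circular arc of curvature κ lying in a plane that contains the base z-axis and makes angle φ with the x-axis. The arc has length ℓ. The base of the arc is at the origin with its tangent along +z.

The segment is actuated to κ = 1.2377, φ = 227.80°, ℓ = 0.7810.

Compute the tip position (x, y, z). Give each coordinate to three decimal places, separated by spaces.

-0.234 -0.259 0.665

θ = κ·ℓ = 1.2377 × 0.7810 = 0.96664 rad
ρ = (1 − cos θ)/κ = (1 − 0.56806)/1.2377 = 0.34898
z = sin θ / κ = 0.82298/1.2377 = 0.66493
x = ρ cos φ = 0.34898 × cos(227.80°) = -0.23442
y = ρ sin φ = 0.34898 × sin(227.80°) = -0.25853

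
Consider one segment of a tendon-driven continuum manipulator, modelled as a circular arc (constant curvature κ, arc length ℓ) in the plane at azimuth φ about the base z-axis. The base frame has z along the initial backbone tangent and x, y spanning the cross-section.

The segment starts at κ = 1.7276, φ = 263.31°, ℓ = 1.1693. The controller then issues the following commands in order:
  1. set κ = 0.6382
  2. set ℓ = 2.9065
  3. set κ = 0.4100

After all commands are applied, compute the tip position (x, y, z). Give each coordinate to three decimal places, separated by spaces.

-0.179 -1.526 2.266

initial: κ=1.7276, φ=263.31°, ℓ=1.1693
cmd 1: set κ=0.6382 → (κ,φ,ℓ)=(0.6382,263.31°,1.1693) → tip=(-0.0485,-0.4136,1.0638)
cmd 2: set ℓ=2.9065 → (κ,φ,ℓ)=(0.6382,263.31°,2.9065) → tip=(-0.2337,-1.9925,1.5041)
cmd 3: set κ=0.4100 → (κ,φ,ℓ)=(0.4100,263.31°,2.9065) → tip=(-0.1790,-1.5258,2.2658)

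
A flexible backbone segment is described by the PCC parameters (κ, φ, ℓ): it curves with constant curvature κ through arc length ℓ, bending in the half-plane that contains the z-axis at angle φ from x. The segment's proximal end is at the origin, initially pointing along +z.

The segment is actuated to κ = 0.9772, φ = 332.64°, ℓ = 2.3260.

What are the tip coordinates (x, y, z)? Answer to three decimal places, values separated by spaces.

1.496 -0.774 0.781

θ = κ·ℓ = 0.9772 × 2.3260 = 2.27297 rad
ρ = (1 − cos θ)/κ = (1 − -0.64588)/0.9772 = 1.68428
z = sin θ / κ = 0.76344/0.9772 = 0.78125
x = ρ cos φ = 1.68428 × cos(332.64°) = 1.49587
y = ρ sin φ = 1.68428 × sin(332.64°) = -0.77406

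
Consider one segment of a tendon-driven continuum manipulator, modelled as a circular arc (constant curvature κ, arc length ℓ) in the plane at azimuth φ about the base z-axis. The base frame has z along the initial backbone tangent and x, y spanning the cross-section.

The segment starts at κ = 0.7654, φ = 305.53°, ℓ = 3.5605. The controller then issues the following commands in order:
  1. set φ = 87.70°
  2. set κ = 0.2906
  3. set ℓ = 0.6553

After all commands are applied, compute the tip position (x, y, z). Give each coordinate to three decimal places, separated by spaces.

0.002 0.062 0.651

initial: κ=0.7654, φ=305.53°, ℓ=3.5605
cmd 1: set φ=87.70° → (κ,φ,ℓ)=(0.7654,87.70°,3.5605) → tip=(0.1004,2.4994,0.5284)
cmd 2: set κ=0.2906 → (κ,φ,ℓ)=(0.2906,87.70°,3.5605) → tip=(0.0676,1.6821,2.9584)
cmd 3: set ℓ=0.6553 → (κ,φ,ℓ)=(0.2906,87.70°,0.6553) → tip=(0.0025,0.0622,0.6513)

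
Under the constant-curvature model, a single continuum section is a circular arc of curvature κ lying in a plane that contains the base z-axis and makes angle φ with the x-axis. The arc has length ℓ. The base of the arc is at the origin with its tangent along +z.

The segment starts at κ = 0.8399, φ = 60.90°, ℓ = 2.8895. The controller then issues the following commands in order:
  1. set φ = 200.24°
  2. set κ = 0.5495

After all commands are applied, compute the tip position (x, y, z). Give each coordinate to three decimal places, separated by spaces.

-1.736 -0.640 1.820

initial: κ=0.8399, φ=60.90°, ℓ=2.8895
cmd 1: set φ=200.24° → (κ,φ,ℓ)=(0.8399,200.24°,2.8895) → tip=(-1.9608,-0.7230,0.7803)
cmd 2: set κ=0.5495 → (κ,φ,ℓ)=(0.5495,200.24°,2.8895) → tip=(-1.7365,-0.6403,1.8196)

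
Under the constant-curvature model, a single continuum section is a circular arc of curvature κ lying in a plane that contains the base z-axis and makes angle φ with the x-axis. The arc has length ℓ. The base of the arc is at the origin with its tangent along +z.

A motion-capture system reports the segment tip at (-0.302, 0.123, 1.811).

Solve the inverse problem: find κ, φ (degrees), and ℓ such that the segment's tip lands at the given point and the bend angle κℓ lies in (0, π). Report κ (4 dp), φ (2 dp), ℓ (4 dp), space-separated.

ρ = √(x²+y²) = √(-0.302² + 0.123²) = 0.32609
φ = atan2(y, x) mod 360° = atan2(0.123, -0.302) = 157.8397°
|p|² = ρ² + z² = 0.32609² + 1.811² = 3.38605
κ = 2ρ / |p|² = 2×0.32609 / 3.38605 = 0.19261
θ = 2·atan2(ρ, z) = 2·atan2(0.32609, 1.811) = 0.35630 rad
ℓ = θ/κ = 0.35630/0.19261 = 1.84989

0.1926 157.84 1.8499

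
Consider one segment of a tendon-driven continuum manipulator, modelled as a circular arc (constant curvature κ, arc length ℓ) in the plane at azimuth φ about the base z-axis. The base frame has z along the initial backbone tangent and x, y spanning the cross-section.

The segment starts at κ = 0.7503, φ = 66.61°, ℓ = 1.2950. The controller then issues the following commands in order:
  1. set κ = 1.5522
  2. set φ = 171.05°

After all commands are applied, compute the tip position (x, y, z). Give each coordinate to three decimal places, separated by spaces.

-0.907 0.143 0.583

initial: κ=0.7503, φ=66.61°, ℓ=1.2950
cmd 1: set κ=1.5522 → (κ,φ,ℓ)=(1.5522,66.61°,1.2950) → tip=(0.3645,0.8428,0.5831)
cmd 2: set φ=171.05° → (κ,φ,ℓ)=(1.5522,171.05°,1.2950) → tip=(-0.9071,0.1429,0.5831)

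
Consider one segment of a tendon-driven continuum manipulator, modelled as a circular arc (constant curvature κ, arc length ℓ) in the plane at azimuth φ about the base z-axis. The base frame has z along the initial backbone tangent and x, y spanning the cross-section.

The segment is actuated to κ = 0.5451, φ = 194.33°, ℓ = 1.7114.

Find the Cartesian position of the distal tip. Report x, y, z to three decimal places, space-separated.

θ = κ·ℓ = 0.5451 × 1.7114 = 0.93288 rad
ρ = (1 − cos θ)/κ = (1 − 0.59552)/0.5451 = 0.74203
z = sin θ / κ = 0.80334/0.5451 = 1.47375
x = ρ cos φ = 0.74203 × cos(194.33°) = -0.71894
y = ρ sin φ = 0.74203 × sin(194.33°) = -0.18366

-0.719 -0.184 1.474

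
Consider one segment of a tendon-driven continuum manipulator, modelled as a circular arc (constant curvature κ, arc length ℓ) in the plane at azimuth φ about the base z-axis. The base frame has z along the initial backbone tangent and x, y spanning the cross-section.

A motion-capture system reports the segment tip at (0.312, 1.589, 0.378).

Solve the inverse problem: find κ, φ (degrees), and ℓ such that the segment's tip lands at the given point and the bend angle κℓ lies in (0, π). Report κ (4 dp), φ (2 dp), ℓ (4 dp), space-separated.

1.1713 78.89 2.2907

ρ = √(x²+y²) = √(0.312² + 1.589²) = 1.61934
φ = atan2(y, x) mod 360° = atan2(1.589, 0.312) = 78.8913°
|p|² = ρ² + z² = 1.61934² + 0.378² = 2.76515
κ = 2ρ / |p|² = 2×1.61934 / 2.76515 = 1.17125
θ = 2·atan2(ρ, z) = 2·atan2(1.61934, 0.378) = 2.68295 rad
ℓ = θ/κ = 2.68295/1.17125 = 2.29067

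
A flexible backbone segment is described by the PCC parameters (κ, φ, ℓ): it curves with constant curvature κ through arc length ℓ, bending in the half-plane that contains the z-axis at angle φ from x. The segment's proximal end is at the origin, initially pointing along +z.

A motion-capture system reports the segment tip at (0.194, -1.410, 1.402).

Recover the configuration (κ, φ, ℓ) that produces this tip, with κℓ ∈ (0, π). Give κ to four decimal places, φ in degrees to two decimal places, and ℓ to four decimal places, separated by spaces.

0.7132 277.83 2.2236

ρ = √(x²+y²) = √(0.194² + -1.410²) = 1.42328
φ = atan2(y, x) mod 360° = atan2(-1.410, 0.194) = 277.8341°
|p|² = ρ² + z² = 1.42328² + 1.402² = 3.99134
κ = 2ρ / |p|² = 2×1.42328 / 3.99134 = 0.71319
θ = 2·atan2(ρ, z) = 2·atan2(1.42328, 1.402) = 1.58586 rad
ℓ = θ/κ = 1.58586/0.71319 = 2.22363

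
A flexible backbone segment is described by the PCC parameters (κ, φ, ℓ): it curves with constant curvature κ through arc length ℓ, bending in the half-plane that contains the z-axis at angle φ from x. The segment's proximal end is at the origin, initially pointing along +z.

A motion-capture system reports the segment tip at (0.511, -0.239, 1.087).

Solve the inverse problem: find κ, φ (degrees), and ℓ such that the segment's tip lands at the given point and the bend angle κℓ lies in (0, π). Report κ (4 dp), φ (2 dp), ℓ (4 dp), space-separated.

ρ = √(x²+y²) = √(0.511² + -0.239²) = 0.56413
φ = atan2(y, x) mod 360° = atan2(-0.239, 0.511) = 334.9340°
|p|² = ρ² + z² = 0.56413² + 1.087² = 1.49981
κ = 2ρ / |p|² = 2×0.56413 / 1.49981 = 0.75227
θ = 2·atan2(ρ, z) = 2·atan2(0.56413, 1.087) = 0.95743 rad
ℓ = θ/κ = 0.95743/0.75227 = 1.27272

0.7523 334.93 1.2727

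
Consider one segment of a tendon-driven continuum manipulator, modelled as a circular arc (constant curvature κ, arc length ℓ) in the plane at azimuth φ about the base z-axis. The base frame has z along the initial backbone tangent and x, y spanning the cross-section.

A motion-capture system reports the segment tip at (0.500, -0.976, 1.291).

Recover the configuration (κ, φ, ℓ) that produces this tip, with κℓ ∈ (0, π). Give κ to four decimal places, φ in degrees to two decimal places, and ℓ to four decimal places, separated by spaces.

ρ = √(x²+y²) = √(0.500² + -0.976²) = 1.09662
φ = atan2(y, x) mod 360° = atan2(-0.976, 0.500) = 297.1258°
|p|² = ρ² + z² = 1.09662² + 1.291² = 2.86926
κ = 2ρ / |p|² = 2×1.09662 / 2.86926 = 0.76439
θ = 2·atan2(ρ, z) = 2·atan2(1.09662, 1.291) = 1.40833 rad
ℓ = θ/κ = 1.40833/0.76439 = 1.84242

0.7644 297.13 1.8424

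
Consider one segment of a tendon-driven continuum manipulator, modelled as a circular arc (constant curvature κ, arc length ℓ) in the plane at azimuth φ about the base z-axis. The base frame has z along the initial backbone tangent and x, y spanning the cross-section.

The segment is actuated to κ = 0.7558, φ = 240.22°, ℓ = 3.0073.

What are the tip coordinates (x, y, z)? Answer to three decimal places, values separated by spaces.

-1.082 -1.890 1.010

θ = κ·ℓ = 0.7558 × 3.0073 = 2.27292 rad
ρ = (1 − cos θ)/κ = (1 − -0.64584)/0.7558 = 2.17761
z = sin θ / κ = 0.76347/0.7558 = 1.01015
x = ρ cos φ = 2.17761 × cos(240.22°) = -1.08156
y = ρ sin φ = 2.17761 × sin(240.22°) = -1.89003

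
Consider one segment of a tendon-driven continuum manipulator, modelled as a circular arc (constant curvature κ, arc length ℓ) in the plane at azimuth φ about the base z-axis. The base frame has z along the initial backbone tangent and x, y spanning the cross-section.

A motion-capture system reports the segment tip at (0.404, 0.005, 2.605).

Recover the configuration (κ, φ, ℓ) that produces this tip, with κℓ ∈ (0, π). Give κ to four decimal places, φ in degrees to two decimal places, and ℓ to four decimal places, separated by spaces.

ρ = √(x²+y²) = √(0.404² + 0.005²) = 0.40403
φ = atan2(y, x) mod 360° = atan2(0.005, 0.404) = 0.7091°
|p|² = ρ² + z² = 0.40403² + 2.605² = 6.94927
κ = 2ρ / |p|² = 2×0.40403 / 6.94927 = 0.11628
θ = 2·atan2(ρ, z) = 2·atan2(0.40403, 2.605) = 0.30774 rad
ℓ = θ/κ = 0.30774/0.11628 = 2.64658

0.1163 0.71 2.6466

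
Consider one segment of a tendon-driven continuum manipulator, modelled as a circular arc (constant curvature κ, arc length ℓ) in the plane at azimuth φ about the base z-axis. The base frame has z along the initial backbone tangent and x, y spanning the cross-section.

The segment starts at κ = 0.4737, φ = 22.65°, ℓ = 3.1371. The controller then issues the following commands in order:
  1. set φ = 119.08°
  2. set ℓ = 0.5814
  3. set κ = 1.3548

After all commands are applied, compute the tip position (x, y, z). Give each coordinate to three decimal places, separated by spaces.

initial: κ=0.4737, φ=22.65°, ℓ=3.1371
cmd 1: set φ=119.08° → (κ,φ,ℓ)=(0.4737,119.08°,3.1371) → tip=(-0.9392,1.6888,2.1035)
cmd 2: set ℓ=0.5814 → (κ,φ,ℓ)=(0.4737,119.08°,0.5814) → tip=(-0.0387,0.0695,0.5741)
cmd 3: set κ=1.3548 → (κ,φ,ℓ)=(1.3548,119.08°,0.5814) → tip=(-0.1057,0.1900,0.5231)

-0.106 0.190 0.523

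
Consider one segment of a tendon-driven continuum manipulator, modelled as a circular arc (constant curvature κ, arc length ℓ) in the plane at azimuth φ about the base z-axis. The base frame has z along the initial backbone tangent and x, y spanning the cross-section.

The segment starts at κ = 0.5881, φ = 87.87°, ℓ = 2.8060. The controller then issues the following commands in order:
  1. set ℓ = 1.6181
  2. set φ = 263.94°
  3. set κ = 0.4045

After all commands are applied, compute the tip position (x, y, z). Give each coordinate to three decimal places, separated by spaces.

initial: κ=0.5881, φ=87.87°, ℓ=2.8060
cmd 1: set ℓ=1.6181 → (κ,φ,ℓ)=(0.5881,87.87°,1.6181) → tip=(0.0265,0.7130,1.3847)
cmd 2: set φ=263.94° → (κ,φ,ℓ)=(0.5881,263.94°,1.6181) → tip=(-0.0753,-0.7095,1.3847)
cmd 3: set κ=0.4045 → (κ,φ,ℓ)=(0.4045,263.94°,1.6181) → tip=(-0.0539,-0.5080,1.5050)

-0.054 -0.508 1.505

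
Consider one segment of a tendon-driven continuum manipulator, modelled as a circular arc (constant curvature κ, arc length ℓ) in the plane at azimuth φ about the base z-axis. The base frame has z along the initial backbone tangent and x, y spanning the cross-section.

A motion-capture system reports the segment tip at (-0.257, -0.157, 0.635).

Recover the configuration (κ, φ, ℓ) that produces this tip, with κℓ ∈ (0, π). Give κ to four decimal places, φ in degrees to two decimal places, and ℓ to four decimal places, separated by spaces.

1.2195 211.42 0.7263

ρ = √(x²+y²) = √(-0.257² + -0.157²) = 0.30116
φ = atan2(y, x) mod 360° = atan2(-0.157, -0.257) = 211.4205°
|p|² = ρ² + z² = 0.30116² + 0.635² = 0.49392
κ = 2ρ / |p|² = 2×0.30116 / 0.49392 = 1.21947
θ = 2·atan2(ρ, z) = 2·atan2(0.30116, 0.635) = 0.88570 rad
ℓ = θ/κ = 0.88570/1.21947 = 0.72631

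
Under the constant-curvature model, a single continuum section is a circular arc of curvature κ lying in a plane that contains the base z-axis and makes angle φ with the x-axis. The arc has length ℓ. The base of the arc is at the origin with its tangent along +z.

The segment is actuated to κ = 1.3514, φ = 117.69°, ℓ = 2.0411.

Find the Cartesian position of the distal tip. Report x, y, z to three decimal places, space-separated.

θ = κ·ℓ = 1.3514 × 2.0411 = 2.75834 rad
ρ = (1 − cos θ)/κ = (1 − -0.92745)/1.3514 = 1.42626
z = sin θ / κ = 0.37394/1.3514 = 0.27670
x = ρ cos φ = 1.42626 × cos(117.69°) = -0.66277
y = ρ sin φ = 1.42626 × sin(117.69°) = 1.26292

-0.663 1.263 0.277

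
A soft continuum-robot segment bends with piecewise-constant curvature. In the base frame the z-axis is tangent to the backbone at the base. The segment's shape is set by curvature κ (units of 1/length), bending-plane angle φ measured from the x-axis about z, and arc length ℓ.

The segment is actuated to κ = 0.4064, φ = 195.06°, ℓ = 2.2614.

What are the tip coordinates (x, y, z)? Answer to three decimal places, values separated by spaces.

θ = κ·ℓ = 0.4064 × 2.2614 = 0.91903 rad
ρ = (1 − cos θ)/κ = (1 − 0.60659)/0.4064 = 0.96804
z = sin θ / κ = 0.79502/0.4064 = 1.95624
x = ρ cos φ = 0.96804 × cos(195.06°) = -0.93479
y = ρ sin φ = 0.96804 × sin(195.06°) = -0.25153

-0.935 -0.252 1.956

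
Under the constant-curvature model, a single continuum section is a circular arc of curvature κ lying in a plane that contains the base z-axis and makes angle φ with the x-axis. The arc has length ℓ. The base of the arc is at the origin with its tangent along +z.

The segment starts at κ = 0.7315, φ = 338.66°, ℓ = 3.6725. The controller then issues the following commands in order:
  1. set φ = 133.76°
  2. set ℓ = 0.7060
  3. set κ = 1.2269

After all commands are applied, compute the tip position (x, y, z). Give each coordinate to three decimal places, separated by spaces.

initial: κ=0.7315, φ=338.66°, ℓ=3.6725
cmd 1: set φ=133.76° → (κ,φ,ℓ)=(0.7315,133.76°,3.6725) → tip=(-1.7948,1.8742,0.6010)
cmd 2: set ℓ=0.7060 → (κ,φ,ℓ)=(0.7315,133.76°,0.7060) → tip=(-0.1233,0.1288,0.6750)
cmd 3: set κ=1.2269 → (κ,φ,ℓ)=(1.2269,133.76°,0.7060) → tip=(-0.1986,0.2074,0.6210)

-0.199 0.207 0.621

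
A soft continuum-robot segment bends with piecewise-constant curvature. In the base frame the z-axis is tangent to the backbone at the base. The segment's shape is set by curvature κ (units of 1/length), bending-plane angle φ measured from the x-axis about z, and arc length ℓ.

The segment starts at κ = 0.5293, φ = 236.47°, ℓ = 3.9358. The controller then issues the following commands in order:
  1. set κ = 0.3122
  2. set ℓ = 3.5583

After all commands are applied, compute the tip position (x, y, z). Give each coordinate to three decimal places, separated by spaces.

initial: κ=0.5293, φ=236.47°, ℓ=3.9358
cmd 1: set κ=0.3122 → (κ,φ,ℓ)=(0.3122,236.47°,3.9358) → tip=(-1.1759,-1.7745,3.0175)
cmd 2: set ℓ=3.5583 → (κ,φ,ℓ)=(0.3122,236.47°,3.5583) → tip=(-0.9840,-1.4850,2.8703)

-0.984 -1.485 2.870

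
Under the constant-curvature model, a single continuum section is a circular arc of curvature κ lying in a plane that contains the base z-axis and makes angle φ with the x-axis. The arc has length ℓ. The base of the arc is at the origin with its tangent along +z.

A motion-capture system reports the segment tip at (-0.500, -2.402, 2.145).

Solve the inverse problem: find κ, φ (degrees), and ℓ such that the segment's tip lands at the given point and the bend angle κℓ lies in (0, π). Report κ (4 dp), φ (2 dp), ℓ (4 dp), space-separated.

ρ = √(x²+y²) = √(-0.500² + -2.402²) = 2.45349
φ = atan2(y, x) mod 360° = atan2(-2.402, -0.500) = 258.2412°
|p|² = ρ² + z² = 2.45349² + 2.145² = 10.62063
κ = 2ρ / |p|² = 2×2.45349 / 10.62063 = 0.46202
θ = 2·atan2(ρ, z) = 2·atan2(2.45349, 2.145) = 1.70476 rad
ℓ = θ/κ = 1.70476/0.46202 = 3.68978

0.4620 258.24 3.6898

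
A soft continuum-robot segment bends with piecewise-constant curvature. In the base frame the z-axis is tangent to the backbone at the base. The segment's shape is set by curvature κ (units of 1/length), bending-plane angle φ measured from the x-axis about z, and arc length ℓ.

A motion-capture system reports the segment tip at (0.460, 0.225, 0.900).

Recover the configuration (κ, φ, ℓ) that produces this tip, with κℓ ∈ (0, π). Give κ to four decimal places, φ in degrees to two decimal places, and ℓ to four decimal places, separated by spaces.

0.9552 26.06 1.0831

ρ = √(x²+y²) = √(0.460² + 0.225²) = 0.51208
φ = atan2(y, x) mod 360° = atan2(0.225, 0.460) = 26.0647°
|p|² = ρ² + z² = 0.51208² + 0.900² = 1.07222
κ = 2ρ / |p|² = 2×0.51208 / 1.07222 = 0.95517
θ = 2·atan2(ρ, z) = 2·atan2(0.51208, 0.900) = 1.03459 rad
ℓ = θ/κ = 1.03459/0.95517 = 1.08315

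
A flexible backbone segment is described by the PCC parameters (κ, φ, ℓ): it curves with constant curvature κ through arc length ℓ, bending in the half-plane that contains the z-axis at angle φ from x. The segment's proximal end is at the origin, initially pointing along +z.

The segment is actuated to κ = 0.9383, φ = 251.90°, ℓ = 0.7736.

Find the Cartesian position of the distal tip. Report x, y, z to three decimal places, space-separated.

-0.083 -0.255 0.707

θ = κ·ℓ = 0.9383 × 0.7736 = 0.72587 rad
ρ = (1 − cos θ)/κ = (1 − 0.74792)/0.9383 = 0.26865
z = sin θ / κ = 0.66379/0.9383 = 0.70743
x = ρ cos φ = 0.26865 × cos(251.90°) = -0.08346
y = ρ sin φ = 0.26865 × sin(251.90°) = -0.25536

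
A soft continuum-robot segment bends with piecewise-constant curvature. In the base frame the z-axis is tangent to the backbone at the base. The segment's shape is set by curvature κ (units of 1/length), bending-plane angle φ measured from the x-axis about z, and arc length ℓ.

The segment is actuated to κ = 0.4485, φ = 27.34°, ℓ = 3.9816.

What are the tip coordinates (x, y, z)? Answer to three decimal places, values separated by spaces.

θ = κ·ℓ = 0.4485 × 3.9816 = 1.78575 rad
ρ = (1 − cos θ)/κ = (1 − -0.21330)/0.4485 = 2.70524
z = sin θ / κ = 0.97699/0.4485 = 2.17834
x = ρ cos φ = 2.70524 × cos(27.34°) = 2.40306
y = ρ sin φ = 2.70524 × sin(27.34°) = 1.24243

2.403 1.242 2.178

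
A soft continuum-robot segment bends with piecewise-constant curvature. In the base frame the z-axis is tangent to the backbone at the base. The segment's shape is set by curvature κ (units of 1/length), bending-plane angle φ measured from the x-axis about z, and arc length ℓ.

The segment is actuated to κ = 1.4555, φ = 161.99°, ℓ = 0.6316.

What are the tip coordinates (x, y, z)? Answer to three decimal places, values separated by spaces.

θ = κ·ℓ = 1.4555 × 0.6316 = 0.91929 rad
ρ = (1 − cos θ)/κ = (1 − 0.60638)/1.4555 = 0.27043
z = sin θ / κ = 0.79517/1.4555 = 0.54632
x = ρ cos φ = 0.27043 × cos(161.99°) = -0.25718
y = ρ sin φ = 0.27043 × sin(161.99°) = 0.08361

-0.257 0.084 0.546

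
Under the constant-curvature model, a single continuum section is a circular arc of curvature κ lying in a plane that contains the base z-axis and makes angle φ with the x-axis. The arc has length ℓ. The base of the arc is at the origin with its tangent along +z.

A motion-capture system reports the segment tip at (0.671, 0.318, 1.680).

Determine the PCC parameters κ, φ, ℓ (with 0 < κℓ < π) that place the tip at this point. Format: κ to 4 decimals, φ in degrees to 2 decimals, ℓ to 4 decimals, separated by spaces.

0.4402 25.36 1.8909

ρ = √(x²+y²) = √(0.671² + 0.318²) = 0.74254
φ = atan2(y, x) mod 360° = atan2(0.318, 0.671) = 25.3572°
|p|² = ρ² + z² = 0.74254² + 1.680² = 3.37376
κ = 2ρ / |p|² = 2×0.74254 / 3.37376 = 0.44018
θ = 2·atan2(ρ, z) = 2·atan2(0.74254, 1.680) = 0.83234 rad
ℓ = θ/κ = 0.83234/0.44018 = 1.89089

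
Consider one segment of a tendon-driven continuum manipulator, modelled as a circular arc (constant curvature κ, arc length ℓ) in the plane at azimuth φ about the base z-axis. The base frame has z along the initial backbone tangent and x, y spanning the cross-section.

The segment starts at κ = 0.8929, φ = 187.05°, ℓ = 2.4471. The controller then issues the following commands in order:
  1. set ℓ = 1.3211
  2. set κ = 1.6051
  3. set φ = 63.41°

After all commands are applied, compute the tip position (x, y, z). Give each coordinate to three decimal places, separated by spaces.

initial: κ=0.8929, φ=187.05°, ℓ=2.4471
cmd 1: set ℓ=1.3211 → (κ,φ,ℓ)=(0.8929,187.05°,1.3211) → tip=(-0.6877,-0.0850,1.0353)
cmd 2: set κ=1.6051 → (κ,φ,ℓ)=(1.6051,187.05°,1.3211) → tip=(-0.9413,-0.1164,0.5312)
cmd 3: set φ=63.41° → (κ,φ,ℓ)=(1.6051,63.41°,1.3211) → tip=(0.4246,0.8482,0.5312)

0.425 0.848 0.531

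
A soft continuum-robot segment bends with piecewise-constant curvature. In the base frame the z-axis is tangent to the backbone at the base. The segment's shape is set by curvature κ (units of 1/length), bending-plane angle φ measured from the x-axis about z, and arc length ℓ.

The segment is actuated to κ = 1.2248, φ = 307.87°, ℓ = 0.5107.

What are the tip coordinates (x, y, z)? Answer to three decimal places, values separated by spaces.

θ = κ·ℓ = 1.2248 × 0.5107 = 0.62551 rad
ρ = (1 − cos θ)/κ = (1 − 0.81067)/1.2248 = 0.15458
z = sin θ / κ = 0.58551/1.2248 = 0.47804
x = ρ cos φ = 0.15458 × cos(307.87°) = 0.09489
y = ρ sin φ = 0.15458 × sin(307.87°) = -0.12203

0.095 -0.122 0.478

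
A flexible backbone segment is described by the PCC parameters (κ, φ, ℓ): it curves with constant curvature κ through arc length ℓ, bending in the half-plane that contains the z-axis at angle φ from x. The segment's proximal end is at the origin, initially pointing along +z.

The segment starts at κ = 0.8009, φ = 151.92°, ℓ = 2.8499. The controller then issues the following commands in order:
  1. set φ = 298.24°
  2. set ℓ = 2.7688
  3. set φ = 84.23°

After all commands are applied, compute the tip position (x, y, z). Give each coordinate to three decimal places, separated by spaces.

initial: κ=0.8009, φ=151.92°, ℓ=2.8499
cmd 1: set φ=298.24° → (κ,φ,ℓ)=(0.8009,298.24°,2.8499) → tip=(0.9766,-1.8184,0.9455)
cmd 2: set ℓ=2.7688 → (κ,φ,ℓ)=(0.8009,298.24°,2.7688) → tip=(0.9468,-1.7628,0.9964)
cmd 3: set φ=84.23° → (κ,φ,ℓ)=(0.8009,84.23°,2.7688) → tip=(0.2012,1.9908,0.9964)

0.201 1.991 0.996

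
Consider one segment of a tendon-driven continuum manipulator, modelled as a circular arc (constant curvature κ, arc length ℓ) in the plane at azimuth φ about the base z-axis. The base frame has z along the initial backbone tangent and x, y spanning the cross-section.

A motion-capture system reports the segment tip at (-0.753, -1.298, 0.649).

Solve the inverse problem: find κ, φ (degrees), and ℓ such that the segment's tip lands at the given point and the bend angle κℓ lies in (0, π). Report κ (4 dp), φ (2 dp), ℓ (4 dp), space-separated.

ρ = √(x²+y²) = √(-0.753² + -1.298²) = 1.50060
φ = atan2(y, x) mod 360° = atan2(-1.298, -0.753) = 239.8810°
|p|² = ρ² + z² = 1.50060² + 0.649² = 2.67301
κ = 2ρ / |p|² = 2×1.50060 / 2.67301 = 1.12278
θ = 2·atan2(ρ, z) = 2·atan2(1.50060, 0.649) = 2.32519 rad
ℓ = θ/κ = 2.32519/1.12278 = 2.07092

1.1228 239.88 2.0709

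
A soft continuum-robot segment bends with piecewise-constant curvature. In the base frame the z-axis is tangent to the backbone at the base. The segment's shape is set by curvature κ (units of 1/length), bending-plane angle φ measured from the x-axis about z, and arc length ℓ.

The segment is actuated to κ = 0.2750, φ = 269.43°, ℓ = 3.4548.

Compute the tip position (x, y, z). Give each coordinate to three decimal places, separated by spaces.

-0.015 -1.521 2.958

θ = κ·ℓ = 0.2750 × 3.4548 = 0.95007 rad
ρ = (1 − cos θ)/κ = (1 − 0.58163)/0.2750 = 1.52136
z = sin θ / κ = 0.81346/0.2750 = 2.95802
x = ρ cos φ = 1.52136 × cos(269.43°) = -0.01513
y = ρ sin φ = 1.52136 × sin(269.43°) = -1.52128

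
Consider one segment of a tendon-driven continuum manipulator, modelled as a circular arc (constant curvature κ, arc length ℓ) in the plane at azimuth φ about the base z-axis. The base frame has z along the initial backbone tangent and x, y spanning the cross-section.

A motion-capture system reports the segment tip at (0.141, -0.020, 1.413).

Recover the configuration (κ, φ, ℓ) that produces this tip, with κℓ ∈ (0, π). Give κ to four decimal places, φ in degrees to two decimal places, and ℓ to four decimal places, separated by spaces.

ρ = √(x²+y²) = √(0.141² + -0.020²) = 0.14241
φ = atan2(y, x) mod 360° = atan2(-0.020, 0.141) = 351.9268°
|p|² = ρ² + z² = 0.14241² + 1.413² = 2.01685
κ = 2ρ / |p|² = 2×0.14241 / 2.01685 = 0.14122
θ = 2·atan2(ρ, z) = 2·atan2(0.14241, 1.413) = 0.20089 rad
ℓ = θ/κ = 0.20089/0.14122 = 1.42255

0.1412 351.93 1.4225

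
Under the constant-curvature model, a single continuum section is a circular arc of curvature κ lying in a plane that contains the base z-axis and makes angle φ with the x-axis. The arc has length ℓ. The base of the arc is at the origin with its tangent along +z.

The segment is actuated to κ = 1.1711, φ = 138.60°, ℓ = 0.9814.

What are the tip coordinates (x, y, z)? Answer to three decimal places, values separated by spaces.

θ = κ·ℓ = 1.1711 × 0.9814 = 1.14932 rad
ρ = (1 − cos θ)/κ = (1 − 0.40911)/1.1711 = 0.50456
z = sin θ / κ = 0.91248/1.1711 = 0.77917
x = ρ cos φ = 0.50456 × cos(138.60°) = -0.37848
y = ρ sin φ = 0.50456 × sin(138.60°) = 0.33367

-0.378 0.334 0.779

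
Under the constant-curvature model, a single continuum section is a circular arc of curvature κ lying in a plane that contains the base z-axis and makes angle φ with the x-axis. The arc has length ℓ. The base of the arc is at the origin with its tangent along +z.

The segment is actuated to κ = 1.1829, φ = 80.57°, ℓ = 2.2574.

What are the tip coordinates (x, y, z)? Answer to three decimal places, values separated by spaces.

θ = κ·ℓ = 1.1829 × 2.2574 = 2.67028 rad
ρ = (1 − cos θ)/κ = (1 − -0.89097)/1.1829 = 1.59859
z = sin θ / κ = 0.45406/1.1829 = 0.38385
x = ρ cos φ = 1.59859 × cos(80.57°) = 0.26192
y = ρ sin φ = 1.59859 × sin(80.57°) = 1.57699

0.262 1.577 0.384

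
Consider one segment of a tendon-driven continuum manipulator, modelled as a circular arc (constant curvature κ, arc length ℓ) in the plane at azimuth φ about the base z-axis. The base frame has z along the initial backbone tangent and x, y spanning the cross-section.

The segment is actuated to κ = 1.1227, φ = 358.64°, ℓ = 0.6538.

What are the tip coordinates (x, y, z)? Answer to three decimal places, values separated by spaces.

θ = κ·ℓ = 1.1227 × 0.6538 = 0.73402 rad
ρ = (1 − cos θ)/κ = (1 − 0.74249)/1.1227 = 0.22937
z = sin θ / κ = 0.66986/1.1227 = 0.59665
x = ρ cos φ = 0.22937 × cos(358.64°) = 0.22931
y = ρ sin φ = 0.22937 × sin(358.64°) = -0.00544

0.229 -0.005 0.597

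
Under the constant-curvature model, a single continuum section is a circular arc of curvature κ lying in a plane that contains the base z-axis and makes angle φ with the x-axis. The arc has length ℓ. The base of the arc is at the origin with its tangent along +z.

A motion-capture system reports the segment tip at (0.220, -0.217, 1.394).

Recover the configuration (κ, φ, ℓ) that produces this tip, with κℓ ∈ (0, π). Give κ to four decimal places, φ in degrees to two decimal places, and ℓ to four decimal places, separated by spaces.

0.3031 315.39 1.4392

ρ = √(x²+y²) = √(0.220² + -0.217²) = 0.30901
φ = atan2(y, x) mod 360° = atan2(-0.217, 0.220) = 315.3933°
|p|² = ρ² + z² = 0.30901² + 1.394² = 2.03872
κ = 2ρ / |p|² = 2×0.30901 / 2.03872 = 0.30314
θ = 2·atan2(ρ, z) = 2·atan2(0.30901, 1.394) = 0.43629 rad
ℓ = θ/κ = 0.43629/0.30314 = 1.43923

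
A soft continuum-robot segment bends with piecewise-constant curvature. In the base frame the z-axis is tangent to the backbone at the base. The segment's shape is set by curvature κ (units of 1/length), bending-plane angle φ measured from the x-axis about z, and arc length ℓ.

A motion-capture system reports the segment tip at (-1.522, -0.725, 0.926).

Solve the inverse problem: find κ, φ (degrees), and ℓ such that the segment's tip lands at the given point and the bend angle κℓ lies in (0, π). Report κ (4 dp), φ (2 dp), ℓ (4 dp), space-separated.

0.9114 205.47 2.3448

ρ = √(x²+y²) = √(-1.522² + -0.725²) = 1.68586
φ = atan2(y, x) mod 360° = atan2(-0.725, -1.522) = 205.4707°
|p|² = ρ² + z² = 1.68586² + 0.926² = 3.69959
κ = 2ρ / |p|² = 2×1.68586 / 3.69959 = 0.91138
θ = 2·atan2(ρ, z) = 2·atan2(1.68586, 0.926) = 2.13702 rad
ℓ = θ/κ = 2.13702/0.91138 = 2.34483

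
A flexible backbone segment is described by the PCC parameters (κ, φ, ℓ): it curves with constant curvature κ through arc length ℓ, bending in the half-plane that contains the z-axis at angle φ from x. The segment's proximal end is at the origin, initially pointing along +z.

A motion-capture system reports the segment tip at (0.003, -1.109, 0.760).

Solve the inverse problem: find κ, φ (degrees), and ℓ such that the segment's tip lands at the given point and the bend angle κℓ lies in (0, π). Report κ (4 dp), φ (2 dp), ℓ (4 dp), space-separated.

ρ = √(x²+y²) = √(0.003² + -1.109²) = 1.10900
φ = atan2(y, x) mod 360° = atan2(-1.109, 0.003) = 270.1550°
|p|² = ρ² + z² = 1.10900² + 0.760² = 1.80749
κ = 2ρ / |p|² = 2×1.10900 / 1.80749 = 1.22712
θ = 2·atan2(ρ, z) = 2·atan2(1.10900, 0.760) = 1.94001 rad
ℓ = θ/κ = 1.94001/1.22712 = 1.58094

1.2271 270.15 1.5809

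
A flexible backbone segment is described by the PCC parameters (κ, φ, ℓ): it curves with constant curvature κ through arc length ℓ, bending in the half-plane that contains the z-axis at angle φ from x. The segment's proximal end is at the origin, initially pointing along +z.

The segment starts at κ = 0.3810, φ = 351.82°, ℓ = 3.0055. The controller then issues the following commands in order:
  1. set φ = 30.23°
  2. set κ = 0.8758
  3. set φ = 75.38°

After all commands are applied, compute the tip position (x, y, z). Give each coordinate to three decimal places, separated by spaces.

initial: κ=0.3810, φ=351.82°, ℓ=3.0055
cmd 1: set φ=30.23° → (κ,φ,ℓ)=(0.3810,30.23°,3.0055) → tip=(1.3313,0.7757,2.3904)
cmd 2: set κ=0.8758 → (κ,φ,ℓ)=(0.8758,30.23°,3.0055) → tip=(1.8478,1.0768,0.5568)
cmd 3: set φ=75.38° → (κ,φ,ℓ)=(0.8758,75.38°,3.0055) → tip=(0.5398,2.0694,0.5568)

0.540 2.069 0.557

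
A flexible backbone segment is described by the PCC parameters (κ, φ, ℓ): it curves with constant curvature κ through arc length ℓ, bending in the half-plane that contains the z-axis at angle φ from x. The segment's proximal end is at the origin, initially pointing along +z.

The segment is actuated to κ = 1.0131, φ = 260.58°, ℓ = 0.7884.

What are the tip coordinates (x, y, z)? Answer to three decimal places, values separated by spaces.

-0.049 -0.294 0.707

θ = κ·ℓ = 1.0131 × 0.7884 = 0.79873 rad
ρ = (1 − cos θ)/κ = (1 − 0.69762)/1.0131 = 0.29847
z = sin θ / κ = 0.71647/1.0131 = 0.70720
x = ρ cos φ = 0.29847 × cos(260.58°) = -0.04885
y = ρ sin φ = 0.29847 × sin(260.58°) = -0.29445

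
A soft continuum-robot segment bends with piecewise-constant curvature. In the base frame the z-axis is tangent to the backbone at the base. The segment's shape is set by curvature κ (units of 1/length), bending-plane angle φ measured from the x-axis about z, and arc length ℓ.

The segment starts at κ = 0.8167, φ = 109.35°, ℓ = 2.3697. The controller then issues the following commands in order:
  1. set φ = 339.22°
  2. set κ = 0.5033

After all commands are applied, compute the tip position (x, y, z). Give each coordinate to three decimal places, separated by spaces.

1.172 -0.445 1.847

initial: κ=0.8167, φ=109.35°, ℓ=2.3697
cmd 1: set φ=339.22° → (κ,φ,ℓ)=(0.8167,339.22°,2.3697) → tip=(1.5529,-0.5893,1.1440)
cmd 2: set κ=0.5033 → (κ,φ,ℓ)=(0.5033,339.22°,2.3697) → tip=(1.1718,-0.4447,1.8465)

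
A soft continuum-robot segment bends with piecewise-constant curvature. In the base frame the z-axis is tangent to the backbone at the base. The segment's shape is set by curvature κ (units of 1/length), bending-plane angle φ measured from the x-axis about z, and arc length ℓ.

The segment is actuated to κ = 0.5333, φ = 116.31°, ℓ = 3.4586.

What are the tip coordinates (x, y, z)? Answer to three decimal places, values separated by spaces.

-1.056 2.135 1.805

θ = κ·ℓ = 0.5333 × 3.4586 = 1.84447 rad
ρ = (1 − cos θ)/κ = (1 − -0.27027)/0.5333 = 2.38191
z = sin θ / κ = 0.96278/0.5333 = 1.80533
x = ρ cos φ = 2.38191 × cos(116.31°) = -1.05573
y = ρ sin φ = 2.38191 × sin(116.31°) = 2.13516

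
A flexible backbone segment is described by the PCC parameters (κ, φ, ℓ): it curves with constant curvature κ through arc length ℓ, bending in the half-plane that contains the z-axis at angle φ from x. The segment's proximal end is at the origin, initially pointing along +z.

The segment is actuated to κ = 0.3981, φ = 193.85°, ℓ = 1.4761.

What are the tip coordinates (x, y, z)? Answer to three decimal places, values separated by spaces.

θ = κ·ℓ = 0.3981 × 1.4761 = 0.58764 rad
ρ = (1 − cos θ)/κ = (1 − 0.83225)/0.3981 = 0.42137
z = sin θ / κ = 0.55439/0.3981 = 1.39260
x = ρ cos φ = 0.42137 × cos(193.85°) = -0.40912
y = ρ sin φ = 0.42137 × sin(193.85°) = -0.10087

-0.409 -0.101 1.393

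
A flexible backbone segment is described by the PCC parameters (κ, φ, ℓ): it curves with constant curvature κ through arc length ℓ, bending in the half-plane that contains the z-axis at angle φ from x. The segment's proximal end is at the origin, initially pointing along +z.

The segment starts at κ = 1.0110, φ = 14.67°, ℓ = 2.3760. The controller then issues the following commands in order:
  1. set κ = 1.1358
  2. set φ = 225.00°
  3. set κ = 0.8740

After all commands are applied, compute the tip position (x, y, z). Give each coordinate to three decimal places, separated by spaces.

initial: κ=1.0110, φ=14.67°, ℓ=2.3760
cmd 1: set κ=1.1358 → (κ,φ,ℓ)=(1.1358,14.67°,2.3760) → tip=(1.6213,0.4244,0.3773)
cmd 2: set φ=225.00° → (κ,φ,ℓ)=(1.1358,225.00°,2.3760) → tip=(-1.1850,-1.1850,0.3773)
cmd 3: set κ=0.8740 → (κ,φ,ℓ)=(0.8740,225.00°,2.3760) → tip=(-1.2011,-1.2011,1.0009)

-1.201 -1.201 1.001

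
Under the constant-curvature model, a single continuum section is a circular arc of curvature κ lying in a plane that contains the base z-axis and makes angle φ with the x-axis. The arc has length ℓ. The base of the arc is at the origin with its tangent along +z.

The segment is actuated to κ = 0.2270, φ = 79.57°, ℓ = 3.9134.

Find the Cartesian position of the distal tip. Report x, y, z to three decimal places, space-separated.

0.295 1.600 3.419

θ = κ·ℓ = 0.2270 × 3.9134 = 0.88834 rad
ρ = (1 − cos θ)/κ = (1 − 0.63070)/0.2270 = 1.62687
z = sin θ / κ = 0.77603/0.2270 = 3.41862
x = ρ cos φ = 1.62687 × cos(79.57°) = 0.29452
y = ρ sin φ = 1.62687 × sin(79.57°) = 1.59999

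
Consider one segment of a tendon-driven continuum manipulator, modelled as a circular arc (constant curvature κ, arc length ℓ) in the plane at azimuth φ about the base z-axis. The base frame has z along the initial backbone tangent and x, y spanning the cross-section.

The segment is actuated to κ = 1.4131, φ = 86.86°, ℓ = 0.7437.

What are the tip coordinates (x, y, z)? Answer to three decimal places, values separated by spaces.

θ = κ·ℓ = 1.4131 × 0.7437 = 1.05092 rad
ρ = (1 − cos θ)/κ = (1 − 0.49677)/1.4131 = 0.35612
z = sin θ / κ = 0.86788/1.4131 = 0.61417
x = ρ cos φ = 0.35612 × cos(86.86°) = 0.01951
y = ρ sin φ = 0.35612 × sin(86.86°) = 0.35558

0.020 0.356 0.614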